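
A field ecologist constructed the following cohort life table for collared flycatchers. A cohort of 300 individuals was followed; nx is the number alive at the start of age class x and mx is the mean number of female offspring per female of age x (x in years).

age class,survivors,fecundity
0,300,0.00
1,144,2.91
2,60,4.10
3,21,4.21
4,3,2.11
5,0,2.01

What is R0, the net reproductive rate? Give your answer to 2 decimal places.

lx = nx/n0 = nx/300: 1, 0.48, 0.2, 0.07, 0.01, 0
lx·mx by age: 0, 1.3968, 0.82, 0.2947, 0.0211, 0
R0 = Σ lx·mx = 2.5326 → 2.53

2.53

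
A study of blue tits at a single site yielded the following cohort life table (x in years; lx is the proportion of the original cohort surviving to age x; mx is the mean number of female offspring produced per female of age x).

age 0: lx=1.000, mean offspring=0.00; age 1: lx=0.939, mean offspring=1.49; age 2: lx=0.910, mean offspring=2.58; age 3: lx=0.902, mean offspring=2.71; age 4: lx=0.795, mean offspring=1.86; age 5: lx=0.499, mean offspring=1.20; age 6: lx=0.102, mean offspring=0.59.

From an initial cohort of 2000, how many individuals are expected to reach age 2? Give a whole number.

1820

Expected survivors = N0 · l_2 = 2000 × 0.910 = 1820 → 1820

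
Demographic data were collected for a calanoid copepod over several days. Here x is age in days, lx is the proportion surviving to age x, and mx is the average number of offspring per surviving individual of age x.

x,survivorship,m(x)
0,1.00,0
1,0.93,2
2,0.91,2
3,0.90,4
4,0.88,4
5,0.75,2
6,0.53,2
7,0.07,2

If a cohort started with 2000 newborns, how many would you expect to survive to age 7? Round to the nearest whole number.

Expected survivors = N0 · l_7 = 2000 × 0.07 = 140 → 140

140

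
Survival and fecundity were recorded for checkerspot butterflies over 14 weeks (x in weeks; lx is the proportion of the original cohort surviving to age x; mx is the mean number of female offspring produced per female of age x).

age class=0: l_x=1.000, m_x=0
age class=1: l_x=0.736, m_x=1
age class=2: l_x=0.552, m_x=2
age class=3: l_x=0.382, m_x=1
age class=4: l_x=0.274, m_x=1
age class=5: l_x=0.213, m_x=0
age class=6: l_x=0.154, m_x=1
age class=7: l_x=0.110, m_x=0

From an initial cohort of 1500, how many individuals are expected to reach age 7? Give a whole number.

165

Expected survivors = N0 · l_7 = 1500 × 0.110 = 165 → 165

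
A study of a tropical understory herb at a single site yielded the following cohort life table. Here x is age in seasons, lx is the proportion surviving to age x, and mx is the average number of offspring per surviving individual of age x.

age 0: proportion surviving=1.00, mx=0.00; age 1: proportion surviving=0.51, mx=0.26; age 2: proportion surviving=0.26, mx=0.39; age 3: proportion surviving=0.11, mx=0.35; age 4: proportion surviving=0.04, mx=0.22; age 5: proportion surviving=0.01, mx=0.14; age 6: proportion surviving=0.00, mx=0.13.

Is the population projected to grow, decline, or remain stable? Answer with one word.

R0 = Σ lx·mx = 0 + 0.1326 + 0.1014 + 0.0385 + 0.0088 + 0.0014 + 0 = 0.2827
R0 < 1, so the population is declining.

declining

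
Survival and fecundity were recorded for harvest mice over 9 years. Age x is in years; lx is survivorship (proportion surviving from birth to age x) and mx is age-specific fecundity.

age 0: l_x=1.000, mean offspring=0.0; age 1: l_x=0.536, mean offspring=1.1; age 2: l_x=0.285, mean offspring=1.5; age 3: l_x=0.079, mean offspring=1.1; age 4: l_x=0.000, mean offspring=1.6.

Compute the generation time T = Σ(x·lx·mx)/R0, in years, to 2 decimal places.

1.54

lx·mx: 0, 0.5896, 0.4275, 0.0869, 0 → R0 = 1.104
x·lx·mx: 0, 0.5896, 0.855, 0.2607, 0 → Σ = 1.7053
T = 1.7053 / 1.104 = 1.544656… → 1.54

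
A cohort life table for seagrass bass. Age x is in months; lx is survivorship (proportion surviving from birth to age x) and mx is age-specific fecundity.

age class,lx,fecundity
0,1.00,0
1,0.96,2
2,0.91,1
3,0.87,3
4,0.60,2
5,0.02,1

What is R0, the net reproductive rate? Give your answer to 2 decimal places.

lx·mx by age: 0, 1.92, 0.91, 2.61, 1.2, 0.02
R0 = Σ lx·mx = 6.66 → 6.66

6.66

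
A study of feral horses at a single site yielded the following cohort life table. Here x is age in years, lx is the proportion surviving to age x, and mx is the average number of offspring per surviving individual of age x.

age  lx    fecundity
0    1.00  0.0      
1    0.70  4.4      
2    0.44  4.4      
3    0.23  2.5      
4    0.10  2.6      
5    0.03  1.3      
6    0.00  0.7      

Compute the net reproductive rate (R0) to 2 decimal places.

lx·mx by age: 0, 3.08, 1.936, 0.575, 0.26, 0.039, 0
R0 = Σ lx·mx = 5.89 → 5.89

5.89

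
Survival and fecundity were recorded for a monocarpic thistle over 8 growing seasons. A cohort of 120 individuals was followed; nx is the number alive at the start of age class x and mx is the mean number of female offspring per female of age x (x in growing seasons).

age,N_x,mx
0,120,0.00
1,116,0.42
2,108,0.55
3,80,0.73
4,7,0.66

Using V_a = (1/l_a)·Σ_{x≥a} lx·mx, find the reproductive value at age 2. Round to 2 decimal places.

1.13

lx = nx/n0 = nx/120: 1, 0.96667…, 0.9, 0.66667…, 0.05833…
lx·mx for x ≥ 2: 0.495, 0.486667…, 0.0385… → sum = 1.020167…
V_2 = 1.020167… / l_2 = 1.020167… / 0.9 = 1.133519… → 1.13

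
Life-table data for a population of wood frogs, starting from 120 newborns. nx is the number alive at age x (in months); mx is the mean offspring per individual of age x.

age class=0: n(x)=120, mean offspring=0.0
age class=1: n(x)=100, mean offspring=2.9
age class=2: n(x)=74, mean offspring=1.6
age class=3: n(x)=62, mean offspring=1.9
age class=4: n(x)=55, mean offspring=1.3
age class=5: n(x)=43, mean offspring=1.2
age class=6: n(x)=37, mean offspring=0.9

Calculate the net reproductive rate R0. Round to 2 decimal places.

lx = nx/n0 = nx/120: 1, 0.83333…, 0.61667…, 0.51667…, 0.45833…, 0.35833…, 0.30833…
lx·mx by age: 0, 2.416667…, 0.986667…, 0.981667…, 0.595833…, 0.43…, 0.2775…
R0 = Σ lx·mx = 5.688333… → 5.69

5.69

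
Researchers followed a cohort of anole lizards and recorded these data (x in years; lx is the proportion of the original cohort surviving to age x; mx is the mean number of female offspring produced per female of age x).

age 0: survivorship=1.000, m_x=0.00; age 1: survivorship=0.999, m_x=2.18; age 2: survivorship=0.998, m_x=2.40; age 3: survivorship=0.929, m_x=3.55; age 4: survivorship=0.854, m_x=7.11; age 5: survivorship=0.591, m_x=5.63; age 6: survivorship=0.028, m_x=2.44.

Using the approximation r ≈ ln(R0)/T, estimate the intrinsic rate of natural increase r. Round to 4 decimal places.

R0 = Σ lx·mx = 0 + 2.17782 + 2.3952 + 3.29795 + 6.07194 + 3.32733 + 0.06832 = 17.33856
Σ x·lx·mx = 58.1964; T = 58.1964/17.33856 = 3.35647…
r ≈ ln(R0)/T = ln(17.33856)/3.35647… = 0.84998… → 0.8500

0.8500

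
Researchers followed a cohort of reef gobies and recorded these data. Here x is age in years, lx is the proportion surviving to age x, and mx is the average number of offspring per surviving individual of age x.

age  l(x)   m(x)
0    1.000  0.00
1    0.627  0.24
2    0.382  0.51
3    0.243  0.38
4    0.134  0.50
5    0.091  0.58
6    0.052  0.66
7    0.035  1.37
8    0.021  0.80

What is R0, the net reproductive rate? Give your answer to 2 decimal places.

0.66

lx·mx by age: 0, 0.15048, 0.19482, 0.09234, 0.067, 0.05278, 0.03432, 0.04795, 0.0168
R0 = Σ lx·mx = 0.65649 → 0.66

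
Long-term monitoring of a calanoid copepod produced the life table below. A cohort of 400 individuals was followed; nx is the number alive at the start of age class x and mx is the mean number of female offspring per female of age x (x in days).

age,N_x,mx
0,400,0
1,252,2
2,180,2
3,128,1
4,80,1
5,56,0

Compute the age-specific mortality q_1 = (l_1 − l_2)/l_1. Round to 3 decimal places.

lx = nx/n0 = nx/400: 1, 0.63, 0.45, 0.32, 0.2, 0.14
q_1 = (l_1 − l_2) / l_1 = (0.63 − 0.45) / 0.63
     = 0.18 / 0.63 = 0.285714… → 0.286

0.286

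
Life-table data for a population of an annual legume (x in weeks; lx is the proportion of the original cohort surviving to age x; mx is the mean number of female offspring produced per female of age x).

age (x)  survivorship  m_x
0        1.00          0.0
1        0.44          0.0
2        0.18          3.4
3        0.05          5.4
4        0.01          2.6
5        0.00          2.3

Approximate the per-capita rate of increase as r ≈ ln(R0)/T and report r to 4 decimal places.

R0 = Σ lx·mx = 0 + 0 + 0.612 + 0.27 + 0.026 + 0 = 0.908
Σ x·lx·mx = 2.138; T = 2.138/0.908 = 2.35463…
r ≈ ln(R0)/T = ln(0.908)/2.35463… = -0.040988… → -0.0410

-0.0410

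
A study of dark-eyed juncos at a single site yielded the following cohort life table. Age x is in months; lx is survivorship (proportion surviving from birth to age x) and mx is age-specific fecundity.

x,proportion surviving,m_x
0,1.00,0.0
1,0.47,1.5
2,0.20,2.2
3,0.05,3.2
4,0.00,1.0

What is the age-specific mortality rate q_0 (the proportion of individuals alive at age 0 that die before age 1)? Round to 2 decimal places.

0.53

q_0 = (l_0 − l_1) / l_0 = (1 − 0.47) / 1
     = 0.53 / 1 = 0.53 → 0.53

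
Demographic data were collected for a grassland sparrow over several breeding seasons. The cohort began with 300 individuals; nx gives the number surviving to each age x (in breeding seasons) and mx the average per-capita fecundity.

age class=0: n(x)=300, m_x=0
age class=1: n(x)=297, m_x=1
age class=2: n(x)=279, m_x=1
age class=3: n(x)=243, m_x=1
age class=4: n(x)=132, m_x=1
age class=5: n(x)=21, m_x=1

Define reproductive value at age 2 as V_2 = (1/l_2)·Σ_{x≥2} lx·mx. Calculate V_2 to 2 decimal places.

lx = nx/n0 = nx/300: 1, 0.99, 0.93, 0.81, 0.44, 0.07
lx·mx for x ≥ 2: 0.93, 0.81, 0.44, 0.07 → sum = 2.25
V_2 = 2.25 / l_2 = 2.25 / 0.93 = 2.419355… → 2.42

2.42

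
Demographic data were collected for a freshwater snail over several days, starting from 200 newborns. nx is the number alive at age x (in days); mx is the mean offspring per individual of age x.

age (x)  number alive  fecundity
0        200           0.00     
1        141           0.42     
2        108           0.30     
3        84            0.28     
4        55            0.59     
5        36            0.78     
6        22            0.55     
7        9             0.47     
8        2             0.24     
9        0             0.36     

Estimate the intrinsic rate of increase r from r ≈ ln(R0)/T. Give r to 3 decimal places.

-0.013

lx = nx/n0 = nx/200: 1, 0.705, 0.54, 0.42, 0.275, 0.18, 0.11, 0.045, 0.01, 0
R0 = Σ lx·mx = 0 + 0.2961 + 0.162 + 0.1176 + 0.16225 + 0.1404 + 0.0605 + 0.02115 + 0.0024 + 0 = 0.9624
Σ x·lx·mx = 2.85415; T = 2.85415/0.9624 = 2.96566…
r ≈ ln(R0)/T = ln(0.9624)/2.96566… = -0.01292… → -0.013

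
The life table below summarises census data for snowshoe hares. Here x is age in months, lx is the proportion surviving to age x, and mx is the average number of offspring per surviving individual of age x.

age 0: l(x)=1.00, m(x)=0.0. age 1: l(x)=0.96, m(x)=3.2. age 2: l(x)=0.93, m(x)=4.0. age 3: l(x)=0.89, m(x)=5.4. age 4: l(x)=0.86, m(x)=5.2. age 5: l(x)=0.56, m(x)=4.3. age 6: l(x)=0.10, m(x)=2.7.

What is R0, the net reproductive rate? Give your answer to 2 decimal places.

lx·mx by age: 0, 3.072, 3.72, 4.806, 4.472, 2.408, 0.27
R0 = Σ lx·mx = 18.748 → 18.75

18.75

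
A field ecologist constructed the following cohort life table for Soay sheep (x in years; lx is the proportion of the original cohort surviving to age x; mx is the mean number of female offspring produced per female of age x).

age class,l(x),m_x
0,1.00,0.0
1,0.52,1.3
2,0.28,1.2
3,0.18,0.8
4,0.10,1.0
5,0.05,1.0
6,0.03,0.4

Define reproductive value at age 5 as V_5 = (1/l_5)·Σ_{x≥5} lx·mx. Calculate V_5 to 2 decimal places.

1.24

lx·mx for x ≥ 5: 0.05, 0.012 → sum = 0.062
V_5 = 0.062 / l_5 = 0.062 / 0.05 = 1.24 → 1.24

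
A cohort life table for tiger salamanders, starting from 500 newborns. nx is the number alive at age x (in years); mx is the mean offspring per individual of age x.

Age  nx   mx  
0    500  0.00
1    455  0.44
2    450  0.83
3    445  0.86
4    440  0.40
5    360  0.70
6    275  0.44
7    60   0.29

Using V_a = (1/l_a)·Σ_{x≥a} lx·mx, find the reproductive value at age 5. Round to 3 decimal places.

1.084

lx = nx/n0 = nx/500: 1, 0.91, 0.9, 0.89, 0.88, 0.72, 0.55, 0.12
lx·mx for x ≥ 5: 0.504, 0.242, 0.0348 → sum = 0.7808
V_5 = 0.7808 / l_5 = 0.7808 / 0.72 = 1.084444… → 1.084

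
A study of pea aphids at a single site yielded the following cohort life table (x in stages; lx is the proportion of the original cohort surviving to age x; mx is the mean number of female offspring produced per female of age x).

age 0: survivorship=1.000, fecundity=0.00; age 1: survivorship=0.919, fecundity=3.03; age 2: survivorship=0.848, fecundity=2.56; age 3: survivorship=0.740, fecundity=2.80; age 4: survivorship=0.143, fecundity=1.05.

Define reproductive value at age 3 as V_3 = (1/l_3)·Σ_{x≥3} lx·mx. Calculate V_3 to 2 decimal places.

lx·mx for x ≥ 3: 2.072, 0.15015 → sum = 2.22215
V_3 = 2.22215 / l_3 = 2.22215 / 0.74 = 3.002905… → 3.00

3.00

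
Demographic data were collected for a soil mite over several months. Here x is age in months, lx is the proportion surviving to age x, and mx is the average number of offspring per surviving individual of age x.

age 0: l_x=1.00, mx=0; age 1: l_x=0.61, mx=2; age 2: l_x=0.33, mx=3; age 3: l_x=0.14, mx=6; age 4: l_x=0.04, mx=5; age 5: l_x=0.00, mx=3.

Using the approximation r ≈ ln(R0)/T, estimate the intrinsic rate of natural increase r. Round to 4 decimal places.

0.5875

R0 = Σ lx·mx = 0 + 1.22 + 0.99 + 0.84 + 0.2 + 0 = 3.25
Σ x·lx·mx = 6.52; T = 6.52/3.25 = 2.00615…
r ≈ ln(R0)/T = ln(3.25)/2.00615… = 0.58752… → 0.5875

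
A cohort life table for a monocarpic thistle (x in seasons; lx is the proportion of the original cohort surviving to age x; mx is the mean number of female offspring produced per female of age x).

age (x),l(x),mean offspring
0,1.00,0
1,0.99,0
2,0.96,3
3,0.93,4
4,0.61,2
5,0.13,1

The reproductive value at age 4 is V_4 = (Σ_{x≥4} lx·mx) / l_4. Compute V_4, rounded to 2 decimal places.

2.21

lx·mx for x ≥ 4: 1.22, 0.13 → sum = 1.35
V_4 = 1.35 / l_4 = 1.35 / 0.61 = 2.213115… → 2.21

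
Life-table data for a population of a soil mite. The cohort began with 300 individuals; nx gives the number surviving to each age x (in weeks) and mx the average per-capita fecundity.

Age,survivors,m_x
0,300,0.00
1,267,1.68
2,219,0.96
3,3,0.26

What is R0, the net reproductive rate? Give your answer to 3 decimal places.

lx = nx/n0 = nx/300: 1, 0.89, 0.73, 0.01
lx·mx by age: 0, 1.4952, 0.7008, 0.0026
R0 = Σ lx·mx = 2.1986 → 2.199

2.199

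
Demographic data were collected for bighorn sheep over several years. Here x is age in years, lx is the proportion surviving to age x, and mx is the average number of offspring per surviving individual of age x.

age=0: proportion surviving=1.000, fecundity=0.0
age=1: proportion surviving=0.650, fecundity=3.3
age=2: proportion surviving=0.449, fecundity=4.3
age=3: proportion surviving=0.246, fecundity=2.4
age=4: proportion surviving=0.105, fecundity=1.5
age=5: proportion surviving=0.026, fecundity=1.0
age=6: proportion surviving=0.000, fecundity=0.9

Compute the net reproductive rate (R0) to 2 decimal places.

lx·mx by age: 0, 2.145, 1.9307, 0.5904, 0.1575, 0.026, 0
R0 = Σ lx·mx = 4.8496 → 4.85

4.85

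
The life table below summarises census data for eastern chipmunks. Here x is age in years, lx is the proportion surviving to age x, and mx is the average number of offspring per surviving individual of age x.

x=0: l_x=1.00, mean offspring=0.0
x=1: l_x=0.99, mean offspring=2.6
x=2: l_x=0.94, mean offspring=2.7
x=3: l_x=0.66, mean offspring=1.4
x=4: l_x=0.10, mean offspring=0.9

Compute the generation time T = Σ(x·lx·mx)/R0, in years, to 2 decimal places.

1.76

lx·mx: 0, 2.574, 2.538, 0.924, 0.09 → R0 = 6.126
x·lx·mx: 0, 2.574, 5.076, 2.772, 0.36 → Σ = 10.782
T = 10.782 / 6.126 = 1.760039… → 1.76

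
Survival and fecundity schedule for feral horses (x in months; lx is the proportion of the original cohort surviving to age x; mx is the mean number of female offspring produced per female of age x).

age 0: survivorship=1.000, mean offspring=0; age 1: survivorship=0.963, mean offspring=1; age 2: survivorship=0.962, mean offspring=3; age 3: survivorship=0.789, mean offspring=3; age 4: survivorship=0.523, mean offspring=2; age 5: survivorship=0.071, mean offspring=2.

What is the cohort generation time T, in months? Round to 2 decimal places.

2.53

lx·mx: 0, 0.963, 2.886, 2.367, 1.046, 0.142 → R0 = 7.404
x·lx·mx: 0, 0.963, 5.772, 7.101, 4.184, 0.71 → Σ = 18.73
T = 18.73 / 7.404 = 2.529714… → 2.53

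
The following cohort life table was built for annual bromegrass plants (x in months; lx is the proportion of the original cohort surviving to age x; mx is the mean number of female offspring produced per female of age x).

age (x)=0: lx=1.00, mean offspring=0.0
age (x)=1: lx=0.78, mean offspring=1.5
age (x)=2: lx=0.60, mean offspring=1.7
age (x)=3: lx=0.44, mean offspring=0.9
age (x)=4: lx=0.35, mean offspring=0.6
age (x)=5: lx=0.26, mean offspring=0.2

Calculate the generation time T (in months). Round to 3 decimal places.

lx·mx: 0, 1.17, 1.02, 0.396, 0.21, 0.052 → R0 = 2.848
x·lx·mx: 0, 1.17, 2.04, 1.188, 0.84, 0.26 → Σ = 5.498
T = 5.498 / 2.848 = 1.930478… → 1.930

1.930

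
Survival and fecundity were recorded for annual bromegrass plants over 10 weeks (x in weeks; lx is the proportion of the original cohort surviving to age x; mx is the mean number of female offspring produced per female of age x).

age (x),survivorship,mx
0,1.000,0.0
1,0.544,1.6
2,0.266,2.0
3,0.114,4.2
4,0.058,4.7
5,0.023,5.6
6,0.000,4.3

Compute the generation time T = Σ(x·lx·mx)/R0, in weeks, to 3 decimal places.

2.237

lx·mx: 0, 0.8704, 0.532, 0.4788, 0.2726, 0.1288, 0 → R0 = 2.2826
x·lx·mx: 0, 0.8704, 1.064, 1.4364, 1.0904, 0.644, 0 → Σ = 5.1052
T = 5.1052 / 2.2826 = 2.236572… → 2.237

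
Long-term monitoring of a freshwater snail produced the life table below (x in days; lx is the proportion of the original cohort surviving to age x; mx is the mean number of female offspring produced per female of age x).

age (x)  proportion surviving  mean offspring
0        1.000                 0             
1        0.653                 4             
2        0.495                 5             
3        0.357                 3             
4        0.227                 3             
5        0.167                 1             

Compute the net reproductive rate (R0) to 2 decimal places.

lx·mx by age: 0, 2.612, 2.475, 1.071, 0.681, 0.167
R0 = Σ lx·mx = 7.006 → 7.01

7.01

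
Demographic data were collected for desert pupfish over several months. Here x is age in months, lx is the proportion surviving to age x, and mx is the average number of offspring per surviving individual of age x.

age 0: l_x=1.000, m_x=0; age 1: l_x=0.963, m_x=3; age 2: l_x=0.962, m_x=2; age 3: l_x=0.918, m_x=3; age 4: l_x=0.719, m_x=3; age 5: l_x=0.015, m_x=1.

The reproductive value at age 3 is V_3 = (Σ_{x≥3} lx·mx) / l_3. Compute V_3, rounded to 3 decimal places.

lx·mx for x ≥ 3: 2.754, 2.157, 0.015 → sum = 4.926
V_3 = 4.926 / l_3 = 4.926 / 0.918 = 5.366013… → 5.366

5.366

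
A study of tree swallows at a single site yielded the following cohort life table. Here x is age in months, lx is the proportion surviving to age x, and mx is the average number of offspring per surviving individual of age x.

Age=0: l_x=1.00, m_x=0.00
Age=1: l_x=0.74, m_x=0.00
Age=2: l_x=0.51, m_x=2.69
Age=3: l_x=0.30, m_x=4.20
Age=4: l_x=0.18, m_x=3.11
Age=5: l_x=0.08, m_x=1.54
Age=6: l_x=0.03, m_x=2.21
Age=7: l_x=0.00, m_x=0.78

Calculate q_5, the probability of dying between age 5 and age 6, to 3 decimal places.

q_5 = (l_5 − l_6) / l_5 = (0.08 − 0.03) / 0.08
     = 0.05 / 0.08 = 0.625 → 0.625

0.625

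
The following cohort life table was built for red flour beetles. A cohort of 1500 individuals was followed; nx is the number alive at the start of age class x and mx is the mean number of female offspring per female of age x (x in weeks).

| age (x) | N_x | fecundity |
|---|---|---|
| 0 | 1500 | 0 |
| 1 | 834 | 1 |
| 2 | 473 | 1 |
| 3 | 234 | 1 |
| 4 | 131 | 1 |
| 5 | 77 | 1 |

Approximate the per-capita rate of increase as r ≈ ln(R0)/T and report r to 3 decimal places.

lx = nx/n0 = nx/1500: 1, 0.556, 0.31533…, 0.156, 0.08733…, 0.05133…
R0 = Σ lx·mx = 0 + 0.556 + 0.31533… + 0.156 + 0.08733… + 0.05133… = 1.166…
Σ x·lx·mx = 2.260667…; T = 2.260667…/1.166… = 1.93882…
r ≈ ln(R0)/T = ln(1.166…)/1.93882… = 0.07921… → 0.079

0.079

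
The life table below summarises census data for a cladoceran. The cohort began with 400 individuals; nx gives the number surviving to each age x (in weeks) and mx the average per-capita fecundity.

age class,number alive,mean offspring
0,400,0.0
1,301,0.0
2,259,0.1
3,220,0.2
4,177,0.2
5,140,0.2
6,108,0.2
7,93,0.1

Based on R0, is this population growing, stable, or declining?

lx = nx/n0 = nx/400: 1, 0.7525, 0.6475, 0.55, 0.4425, 0.35, 0.27, 0.2325
R0 = Σ lx·mx = 0 + 0 + 0.06475 + 0.11 + 0.0885 + 0.07 + 0.054 + 0.02325 = 0.4105
R0 < 1, so the population is declining.

declining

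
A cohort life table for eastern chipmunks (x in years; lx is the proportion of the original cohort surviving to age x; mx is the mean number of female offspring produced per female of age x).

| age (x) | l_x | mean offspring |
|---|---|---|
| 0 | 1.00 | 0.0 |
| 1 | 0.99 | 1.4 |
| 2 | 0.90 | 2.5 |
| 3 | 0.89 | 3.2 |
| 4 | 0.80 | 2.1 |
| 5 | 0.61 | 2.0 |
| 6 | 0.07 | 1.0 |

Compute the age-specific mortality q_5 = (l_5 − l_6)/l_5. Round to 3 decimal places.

0.885

q_5 = (l_5 − l_6) / l_5 = (0.61 − 0.07) / 0.61
     = 0.54 / 0.61 = 0.885246… → 0.885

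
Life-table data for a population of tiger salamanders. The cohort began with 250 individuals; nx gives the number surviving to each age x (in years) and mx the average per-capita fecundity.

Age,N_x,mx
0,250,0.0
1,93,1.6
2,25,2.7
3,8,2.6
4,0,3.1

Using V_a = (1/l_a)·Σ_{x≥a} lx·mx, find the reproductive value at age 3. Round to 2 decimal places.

lx = nx/n0 = nx/250: 1, 0.372, 0.1, 0.032, 0
lx·mx for x ≥ 3: 0.0832, 0 → sum = 0.0832
V_3 = 0.0832 / l_3 = 0.0832 / 0.032 = 2.6 → 2.60

2.60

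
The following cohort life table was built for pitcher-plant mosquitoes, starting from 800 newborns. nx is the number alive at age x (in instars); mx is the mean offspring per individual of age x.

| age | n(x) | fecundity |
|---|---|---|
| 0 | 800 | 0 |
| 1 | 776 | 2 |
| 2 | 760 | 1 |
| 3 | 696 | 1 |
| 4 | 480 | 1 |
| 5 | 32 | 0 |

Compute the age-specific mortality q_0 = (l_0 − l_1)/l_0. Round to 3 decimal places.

lx = nx/n0 = nx/800: 1, 0.97, 0.95, 0.87, 0.6, 0.04
q_0 = (l_0 − l_1) / l_0 = (1 − 0.97) / 1
     = 0.03 / 1 = 0.03 → 0.030

0.030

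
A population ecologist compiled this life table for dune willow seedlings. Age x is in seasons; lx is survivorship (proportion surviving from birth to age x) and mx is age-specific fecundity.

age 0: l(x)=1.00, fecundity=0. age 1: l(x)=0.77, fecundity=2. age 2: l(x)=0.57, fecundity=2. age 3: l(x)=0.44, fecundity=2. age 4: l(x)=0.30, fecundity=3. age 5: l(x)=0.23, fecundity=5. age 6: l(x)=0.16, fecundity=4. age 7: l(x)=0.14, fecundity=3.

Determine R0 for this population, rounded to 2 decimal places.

6.67

lx·mx by age: 0, 1.54, 1.14, 0.88, 0.9, 1.15, 0.64, 0.42
R0 = Σ lx·mx = 6.67 → 6.67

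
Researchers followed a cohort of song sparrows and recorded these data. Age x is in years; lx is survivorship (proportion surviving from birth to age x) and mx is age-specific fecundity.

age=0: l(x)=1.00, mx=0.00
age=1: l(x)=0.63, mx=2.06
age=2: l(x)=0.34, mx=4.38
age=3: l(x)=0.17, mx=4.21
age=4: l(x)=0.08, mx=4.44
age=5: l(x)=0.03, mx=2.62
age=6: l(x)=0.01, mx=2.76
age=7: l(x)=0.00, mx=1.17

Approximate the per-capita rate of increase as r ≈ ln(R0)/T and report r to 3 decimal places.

0.650

R0 = Σ lx·mx = 0 + 1.2978 + 1.4892 + 0.7157 + 0.3552 + 0.0786 + 0.0276 + 0 = 3.9641
Σ x·lx·mx = 8.4027; T = 8.4027/3.9641 = 2.1197…
r ≈ ln(R0)/T = ln(3.9641)/2.1197… = 0.64975… → 0.650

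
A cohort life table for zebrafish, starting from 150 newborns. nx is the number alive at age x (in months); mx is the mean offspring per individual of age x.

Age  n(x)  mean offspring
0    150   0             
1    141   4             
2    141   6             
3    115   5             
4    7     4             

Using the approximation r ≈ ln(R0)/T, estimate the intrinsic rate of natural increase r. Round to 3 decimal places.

1.277

lx = nx/n0 = nx/150: 1, 0.94, 0.94, 0.76667…, 0.04667…
R0 = Σ lx·mx = 0 + 3.76 + 5.64 + 3.83333… + 0.18667… = 13.42…
Σ x·lx·mx = 27.286667…; T = 27.286667…/13.42… = 2.03328…
r ≈ ln(R0)/T = ln(13.42…)/2.03328… = 1.27712… → 1.277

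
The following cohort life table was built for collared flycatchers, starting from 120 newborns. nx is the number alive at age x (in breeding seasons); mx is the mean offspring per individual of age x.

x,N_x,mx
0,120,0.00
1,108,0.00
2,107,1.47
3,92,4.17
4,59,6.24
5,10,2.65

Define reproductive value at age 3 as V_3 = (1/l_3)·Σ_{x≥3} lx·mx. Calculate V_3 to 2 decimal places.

lx = nx/n0 = nx/120: 1, 0.9, 0.89167…, 0.76667…, 0.49167…, 0.08333…
lx·mx for x ≥ 3: 3.197…, 3.068…, 0.220833… → sum = 6.485833…
V_3 = 6.485833… / l_3 = 6.485833… / 0.766667… = 8.459783… → 8.46

8.46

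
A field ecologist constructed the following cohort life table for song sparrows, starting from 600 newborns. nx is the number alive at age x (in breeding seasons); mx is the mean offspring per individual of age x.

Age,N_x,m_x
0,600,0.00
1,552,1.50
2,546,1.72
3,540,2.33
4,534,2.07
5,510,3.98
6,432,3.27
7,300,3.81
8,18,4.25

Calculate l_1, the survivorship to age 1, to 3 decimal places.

0.920

l_1 = n_1/n_0 = 552/600 = 0.92 → 0.920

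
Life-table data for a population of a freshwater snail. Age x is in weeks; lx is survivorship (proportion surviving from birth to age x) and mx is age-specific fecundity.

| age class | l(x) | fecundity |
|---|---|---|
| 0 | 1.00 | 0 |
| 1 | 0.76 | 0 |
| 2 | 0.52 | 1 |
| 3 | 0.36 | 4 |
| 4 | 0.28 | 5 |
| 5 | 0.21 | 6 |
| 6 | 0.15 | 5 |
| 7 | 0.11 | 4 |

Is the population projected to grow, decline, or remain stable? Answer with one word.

growing

R0 = Σ lx·mx = 0 + 0 + 0.52 + 1.44 + 1.4 + 1.26 + 0.75 + 0.44 = 5.81
R0 > 1, so the population is growing.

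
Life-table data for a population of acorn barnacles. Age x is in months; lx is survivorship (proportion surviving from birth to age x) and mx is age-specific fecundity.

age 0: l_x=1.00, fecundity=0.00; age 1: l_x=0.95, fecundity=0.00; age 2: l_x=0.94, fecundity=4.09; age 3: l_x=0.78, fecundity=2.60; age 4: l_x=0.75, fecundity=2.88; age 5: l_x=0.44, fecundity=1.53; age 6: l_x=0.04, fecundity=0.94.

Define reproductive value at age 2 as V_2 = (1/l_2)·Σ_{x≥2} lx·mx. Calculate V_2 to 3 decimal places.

lx·mx for x ≥ 2: 3.8446, 2.028, 2.16, 0.6732, 0.0376 → sum = 8.7434
V_2 = 8.7434 / l_2 = 8.7434 / 0.94 = 9.301489… → 9.301

9.301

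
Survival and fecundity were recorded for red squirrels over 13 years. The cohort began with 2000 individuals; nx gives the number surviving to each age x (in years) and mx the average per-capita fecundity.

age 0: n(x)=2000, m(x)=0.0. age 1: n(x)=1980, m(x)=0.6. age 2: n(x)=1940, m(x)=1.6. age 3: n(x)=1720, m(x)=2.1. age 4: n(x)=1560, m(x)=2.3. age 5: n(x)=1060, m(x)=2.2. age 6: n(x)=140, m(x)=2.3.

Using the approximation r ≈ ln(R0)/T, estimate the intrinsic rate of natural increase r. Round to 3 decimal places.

lx = nx/n0 = nx/2000: 1, 0.99, 0.97, 0.86, 0.78, 0.53, 0.07
R0 = Σ lx·mx = 0 + 0.594 + 1.552 + 1.806 + 1.794 + 1.166 + 0.161 = 7.073
Σ x·lx·mx = 23.088; T = 23.088/7.073 = 3.26424…
r ≈ ln(R0)/T = ln(7.073)/3.26424… = 0.59931… → 0.599

0.599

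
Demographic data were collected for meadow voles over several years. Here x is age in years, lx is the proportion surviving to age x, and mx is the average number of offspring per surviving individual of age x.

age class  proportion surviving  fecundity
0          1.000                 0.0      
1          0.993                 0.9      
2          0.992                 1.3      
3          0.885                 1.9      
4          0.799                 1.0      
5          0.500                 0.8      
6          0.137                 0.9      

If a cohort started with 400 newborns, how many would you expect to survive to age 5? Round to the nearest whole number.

200

Expected survivors = N0 · l_5 = 400 × 0.500 = 200 → 200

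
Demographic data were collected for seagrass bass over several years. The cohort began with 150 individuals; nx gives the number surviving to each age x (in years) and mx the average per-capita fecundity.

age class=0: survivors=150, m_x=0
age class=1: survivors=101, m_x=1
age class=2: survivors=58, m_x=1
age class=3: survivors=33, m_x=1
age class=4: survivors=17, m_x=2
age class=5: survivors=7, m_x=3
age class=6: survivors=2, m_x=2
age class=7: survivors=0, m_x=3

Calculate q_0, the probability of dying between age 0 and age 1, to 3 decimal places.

0.327

lx = nx/n0 = nx/150: 1, 0.67333…, 0.38667…, 0.22, 0.11333…, 0.04667…, 0.01333…, 0
q_0 = (l_0 − l_1) / l_0 = (1 − 0.673333…) / 1
     = 0.326667… / 1 = 0.326667… → 0.327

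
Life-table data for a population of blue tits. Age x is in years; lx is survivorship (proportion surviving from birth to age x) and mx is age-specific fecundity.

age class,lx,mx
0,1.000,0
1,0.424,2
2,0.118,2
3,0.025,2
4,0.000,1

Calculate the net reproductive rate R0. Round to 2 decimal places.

1.13

lx·mx by age: 0, 0.848, 0.236, 0.05, 0
R0 = Σ lx·mx = 1.134 → 1.13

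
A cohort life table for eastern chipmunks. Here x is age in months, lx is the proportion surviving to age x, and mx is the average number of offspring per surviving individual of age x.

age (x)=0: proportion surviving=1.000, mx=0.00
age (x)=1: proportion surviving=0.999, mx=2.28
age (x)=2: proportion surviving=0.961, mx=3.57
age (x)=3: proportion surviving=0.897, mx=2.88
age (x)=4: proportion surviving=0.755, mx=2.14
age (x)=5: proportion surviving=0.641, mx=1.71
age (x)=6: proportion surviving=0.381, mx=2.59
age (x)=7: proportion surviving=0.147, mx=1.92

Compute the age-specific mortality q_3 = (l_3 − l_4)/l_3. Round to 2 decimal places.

0.16

q_3 = (l_3 − l_4) / l_3 = (0.897 − 0.755) / 0.897
     = 0.142 / 0.897 = 0.158305… → 0.16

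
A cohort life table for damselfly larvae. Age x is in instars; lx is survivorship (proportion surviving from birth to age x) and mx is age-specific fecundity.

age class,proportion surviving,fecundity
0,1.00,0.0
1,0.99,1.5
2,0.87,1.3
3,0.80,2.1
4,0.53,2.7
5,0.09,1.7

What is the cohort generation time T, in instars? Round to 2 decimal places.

2.60

lx·mx: 0, 1.485, 1.131, 1.68, 1.431, 0.153 → R0 = 5.88
x·lx·mx: 0, 1.485, 2.262, 5.04, 5.724, 0.765 → Σ = 15.276
T = 15.276 / 5.88 = 2.597959… → 2.60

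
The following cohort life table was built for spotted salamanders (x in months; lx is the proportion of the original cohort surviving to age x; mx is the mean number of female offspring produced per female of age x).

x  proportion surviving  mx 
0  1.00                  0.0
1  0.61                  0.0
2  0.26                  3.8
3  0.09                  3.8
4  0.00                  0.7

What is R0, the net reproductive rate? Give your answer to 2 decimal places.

1.33

lx·mx by age: 0, 0, 0.988, 0.342, 0
R0 = Σ lx·mx = 1.33 → 1.33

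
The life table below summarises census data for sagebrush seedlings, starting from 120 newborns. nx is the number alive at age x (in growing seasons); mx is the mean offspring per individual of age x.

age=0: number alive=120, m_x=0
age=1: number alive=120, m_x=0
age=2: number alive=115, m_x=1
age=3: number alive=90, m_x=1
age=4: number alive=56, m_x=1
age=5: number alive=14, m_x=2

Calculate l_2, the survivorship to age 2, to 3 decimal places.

l_2 = n_2/n_0 = 115/120 = 0.958333… → 0.958

0.958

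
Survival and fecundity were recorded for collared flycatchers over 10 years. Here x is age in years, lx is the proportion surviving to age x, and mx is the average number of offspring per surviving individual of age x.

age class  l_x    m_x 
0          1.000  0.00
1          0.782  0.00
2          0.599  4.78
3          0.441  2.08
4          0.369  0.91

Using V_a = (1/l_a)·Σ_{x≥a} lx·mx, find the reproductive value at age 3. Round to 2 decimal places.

2.84

lx·mx for x ≥ 3: 0.91728, 0.33579 → sum = 1.25307
V_3 = 1.25307 / l_3 = 1.25307 / 0.441 = 2.841429… → 2.84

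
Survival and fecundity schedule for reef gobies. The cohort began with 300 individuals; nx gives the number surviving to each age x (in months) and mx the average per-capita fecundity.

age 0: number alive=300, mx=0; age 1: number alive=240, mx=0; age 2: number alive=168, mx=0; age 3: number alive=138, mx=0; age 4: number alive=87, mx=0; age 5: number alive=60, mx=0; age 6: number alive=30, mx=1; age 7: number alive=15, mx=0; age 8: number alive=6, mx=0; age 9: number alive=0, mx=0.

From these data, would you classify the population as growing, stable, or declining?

lx = nx/n0 = nx/300: 1, 0.8, 0.56, 0.46, 0.29, 0.2, 0.1, 0.05, 0.02, 0
R0 = Σ lx·mx = 0 + 0 + 0 + 0 + 0 + 0 + 0.1 + 0 + 0 + 0 = 0.1
R0 < 1, so the population is declining.

declining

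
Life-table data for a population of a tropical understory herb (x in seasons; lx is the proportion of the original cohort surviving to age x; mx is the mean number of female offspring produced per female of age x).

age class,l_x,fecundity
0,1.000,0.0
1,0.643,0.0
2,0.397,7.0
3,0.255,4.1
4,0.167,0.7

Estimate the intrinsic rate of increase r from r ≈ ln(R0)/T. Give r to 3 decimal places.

R0 = Σ lx·mx = 0 + 0 + 2.779 + 1.0455 + 0.1169 = 3.9414
Σ x·lx·mx = 9.1621; T = 9.1621/3.9414 = 2.32458…
r ≈ ln(R0)/T = ln(3.9414)/2.32458… = 0.59001… → 0.590

0.590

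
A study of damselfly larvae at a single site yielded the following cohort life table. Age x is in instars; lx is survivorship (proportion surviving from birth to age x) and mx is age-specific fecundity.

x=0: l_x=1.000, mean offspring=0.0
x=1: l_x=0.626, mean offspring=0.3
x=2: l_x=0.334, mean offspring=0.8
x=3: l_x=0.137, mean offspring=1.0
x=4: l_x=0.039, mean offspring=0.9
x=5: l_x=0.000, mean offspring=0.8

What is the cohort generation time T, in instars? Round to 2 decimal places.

2.03

lx·mx: 0, 0.1878, 0.2672, 0.137, 0.0351, 0 → R0 = 0.6271
x·lx·mx: 0, 0.1878, 0.5344, 0.411, 0.1404, 0 → Σ = 1.2736
T = 1.2736 / 0.6271 = 2.030936… → 2.03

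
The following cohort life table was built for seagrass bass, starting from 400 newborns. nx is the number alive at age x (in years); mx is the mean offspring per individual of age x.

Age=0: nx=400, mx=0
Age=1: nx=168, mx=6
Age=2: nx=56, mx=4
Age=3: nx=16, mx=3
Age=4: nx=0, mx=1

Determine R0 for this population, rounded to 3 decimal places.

3.200

lx = nx/n0 = nx/400: 1, 0.42, 0.14, 0.04, 0
lx·mx by age: 0, 2.52, 0.56, 0.12, 0
R0 = Σ lx·mx = 3.2 → 3.200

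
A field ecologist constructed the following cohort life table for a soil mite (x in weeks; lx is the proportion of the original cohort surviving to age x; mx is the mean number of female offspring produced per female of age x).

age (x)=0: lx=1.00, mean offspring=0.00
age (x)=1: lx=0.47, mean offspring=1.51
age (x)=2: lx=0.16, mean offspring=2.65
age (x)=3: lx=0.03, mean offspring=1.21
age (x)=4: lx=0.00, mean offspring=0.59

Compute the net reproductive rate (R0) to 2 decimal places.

1.17

lx·mx by age: 0, 0.7097, 0.424, 0.0363, 0
R0 = Σ lx·mx = 1.17 → 1.17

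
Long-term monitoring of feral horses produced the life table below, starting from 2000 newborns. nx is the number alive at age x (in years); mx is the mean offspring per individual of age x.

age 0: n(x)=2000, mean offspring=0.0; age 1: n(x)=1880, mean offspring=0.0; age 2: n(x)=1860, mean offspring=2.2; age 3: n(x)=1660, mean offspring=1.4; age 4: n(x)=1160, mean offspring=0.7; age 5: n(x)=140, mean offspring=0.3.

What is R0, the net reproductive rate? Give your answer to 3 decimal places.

lx = nx/n0 = nx/2000: 1, 0.94, 0.93, 0.83, 0.58, 0.07
lx·mx by age: 0, 0, 2.046, 1.162, 0.406, 0.021
R0 = Σ lx·mx = 3.635 → 3.635

3.635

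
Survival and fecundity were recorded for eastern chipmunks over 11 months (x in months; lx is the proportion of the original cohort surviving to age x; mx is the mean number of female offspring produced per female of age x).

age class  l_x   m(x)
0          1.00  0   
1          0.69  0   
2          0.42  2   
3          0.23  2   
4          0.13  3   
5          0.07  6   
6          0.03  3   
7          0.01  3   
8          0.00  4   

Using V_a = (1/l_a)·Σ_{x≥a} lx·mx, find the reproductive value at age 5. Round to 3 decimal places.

7.714

lx·mx for x ≥ 5: 0.42, 0.09, 0.03, 0 → sum = 0.54
V_5 = 0.54 / l_5 = 0.54 / 0.07 = 7.714286… → 7.714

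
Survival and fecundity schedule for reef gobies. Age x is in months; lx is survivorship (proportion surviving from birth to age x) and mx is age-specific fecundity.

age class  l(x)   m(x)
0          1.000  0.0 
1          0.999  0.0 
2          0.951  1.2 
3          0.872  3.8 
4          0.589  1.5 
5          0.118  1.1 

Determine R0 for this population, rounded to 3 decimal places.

lx·mx by age: 0, 0, 1.1412, 3.3136, 0.8835, 0.1298
R0 = Σ lx·mx = 5.4681 → 5.468

5.468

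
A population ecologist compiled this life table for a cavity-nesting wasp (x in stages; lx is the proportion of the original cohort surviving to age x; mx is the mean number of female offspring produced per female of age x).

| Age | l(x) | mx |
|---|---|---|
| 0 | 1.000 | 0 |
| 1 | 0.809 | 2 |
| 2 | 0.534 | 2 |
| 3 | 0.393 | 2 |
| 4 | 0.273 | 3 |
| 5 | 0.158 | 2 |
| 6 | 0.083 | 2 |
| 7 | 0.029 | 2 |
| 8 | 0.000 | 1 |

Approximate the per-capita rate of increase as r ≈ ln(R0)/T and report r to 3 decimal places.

R0 = Σ lx·mx = 0 + 1.618 + 1.068 + 0.786 + 0.819 + 0.316 + 0.166 + 0.058 + 0 = 4.831
Σ x·lx·mx = 12.37; T = 12.37/4.831 = 2.56055…
r ≈ ln(R0)/T = ln(4.831)/2.56055… = 0.61512… → 0.615

0.615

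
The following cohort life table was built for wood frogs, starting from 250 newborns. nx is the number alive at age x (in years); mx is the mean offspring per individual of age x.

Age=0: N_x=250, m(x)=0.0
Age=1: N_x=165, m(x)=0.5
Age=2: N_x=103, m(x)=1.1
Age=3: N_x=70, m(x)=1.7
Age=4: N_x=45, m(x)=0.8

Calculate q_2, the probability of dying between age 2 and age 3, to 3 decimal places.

0.320

lx = nx/n0 = nx/250: 1, 0.66, 0.412, 0.28, 0.18
q_2 = (l_2 − l_3) / l_2 = (0.412 − 0.28) / 0.412
     = 0.132 / 0.412 = 0.320388… → 0.320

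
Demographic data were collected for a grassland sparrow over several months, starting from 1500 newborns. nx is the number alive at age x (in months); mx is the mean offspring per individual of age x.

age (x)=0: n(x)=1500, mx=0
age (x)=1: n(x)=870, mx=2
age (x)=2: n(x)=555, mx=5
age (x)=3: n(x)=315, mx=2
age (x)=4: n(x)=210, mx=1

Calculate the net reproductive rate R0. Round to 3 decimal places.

lx = nx/n0 = nx/1500: 1, 0.58, 0.37, 0.21, 0.14
lx·mx by age: 0, 1.16, 1.85, 0.42, 0.14
R0 = Σ lx·mx = 3.57 → 3.570

3.570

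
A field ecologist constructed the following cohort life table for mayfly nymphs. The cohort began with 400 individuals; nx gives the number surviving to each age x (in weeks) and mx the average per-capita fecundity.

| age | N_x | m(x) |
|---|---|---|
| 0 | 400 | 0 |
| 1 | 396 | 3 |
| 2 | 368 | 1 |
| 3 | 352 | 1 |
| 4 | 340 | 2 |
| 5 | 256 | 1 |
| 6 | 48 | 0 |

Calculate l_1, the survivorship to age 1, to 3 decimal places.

0.990

l_1 = n_1/n_0 = 396/400 = 0.99 → 0.990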